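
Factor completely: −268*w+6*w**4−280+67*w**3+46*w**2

(6*w+7)*(w+10)*(w+2)*(w−2)

By the rational root theorem, w = 2 is a root, so (w−2) divides it; the quotient is 6*w**3+79*w**2+204*w+140.
Next, w = −7/6 is a root, so (6*w+7) divides it; the quotient is w**2+12*w+20.
The remaining quadratic factors as (w+10)(w+2).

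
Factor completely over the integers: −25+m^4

(m^2+5)(m^2−5)

Substitute u = m^2 to get a quadratic in u, then factor.
m^2+5 is irreducible over ℤ (always positive, so no real roots).
m^2−5 is irreducible over ℤ (5 is not a perfect square).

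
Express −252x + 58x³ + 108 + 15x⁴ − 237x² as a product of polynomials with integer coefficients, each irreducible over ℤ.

Among the possible rational roots, x = −6 is a root, so (x + 6) is a factor; dividing leaves 15x³ − 32x² − 45x + 18.
Then x = −6/5 is a root, so (5x + 6) divides it; the quotient is 3x² − 10x + 3.
The remaining quadratic factors as (x − 3)(3x − 1).

(3x − 1)(5x + 6)(x + 6)(x − 3)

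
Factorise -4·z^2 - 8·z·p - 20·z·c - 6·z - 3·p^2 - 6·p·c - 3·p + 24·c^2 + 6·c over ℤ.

Group: -2·z·(2·z + p - 2·c) + (-3·p - 12·c - 3)·(2·z + p - 2·c); both groups contain (2·z + p - 2·c).

-(2·z + p - 2·c)·(2·z + 3·p + 12·c + 3)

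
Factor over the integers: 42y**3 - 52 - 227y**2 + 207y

(2y - 1)(3y - 13)(7y - 4)

By the rational root theorem, y = 13/3 is a root, so (3y - 13) is a factor; dividing leaves 14y**2 - 15y + 4.
The remaining quadratic factors as (7y - 4)(2y - 1).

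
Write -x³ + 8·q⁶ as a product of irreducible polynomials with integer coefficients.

Recognize a difference of cubes with the parts 2·q² and x.

-(x - 2·q²)·(x² + 2·x·q² + 4·q⁴)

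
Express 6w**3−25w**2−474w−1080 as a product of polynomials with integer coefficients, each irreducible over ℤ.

(2w+9)(3w+10)(w−12)

Among the possible rational roots, w = 12 is a root, so (w−12) is a factor; dividing leaves 6w**2+47w+90.
The remaining quadratic factors as (3w+10)(2w+9).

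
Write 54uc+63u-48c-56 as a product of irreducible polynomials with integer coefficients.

Group as (54uc+63u) + (-48c-56) = 9u(6c+7) - 8(6c+7).
Both groups share the factor (6c+7).

(6c+7)(9u-8)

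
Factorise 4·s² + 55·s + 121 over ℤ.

(4·s + 11)·(s + 11)

Need a pair with product 4·121 = 484 and sum 55: that's 44 and 11.
Split the middle term: 4·s² + 44·s + 11·s + 121 = 4·s·(s + 11) + 11·(s + 11).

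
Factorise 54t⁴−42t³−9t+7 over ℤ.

(9t−7)(6t³−1)

Group as (54t⁴−9t) + (−42t³+7) = 9t(6t³−1) − 7(6t³−1).
Both groups share the factor (6t³−1).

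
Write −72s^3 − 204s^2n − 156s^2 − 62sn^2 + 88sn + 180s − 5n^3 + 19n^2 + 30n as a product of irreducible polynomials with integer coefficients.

−(2s + 5n + 6)(6s + n)(6s + n − 5)

Group: 6s(−12s^2 − 32sn − 36s − 5n^2 − 6n) + (n − 5)(−12s^2 − 32sn − 36s − 5n^2 − 6n); both groups contain (−12s^2 − 32sn − 36s − 5n^2 − 6n), so (6s + n − 5) is a factor with cofactor −12s^2 − 32sn − 36s − 5n^2 − 6n.
The cofactor groups again: −12s^2 − 32sn − 36s − 5n^2 − 6n = −2s(6s + n) + (−5n − 6)(6s + n); both groups contain (6s + n), giving −(2s + 5n + 6)(6s + n).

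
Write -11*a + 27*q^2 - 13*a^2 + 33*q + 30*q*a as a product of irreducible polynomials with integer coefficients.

(3*q - a)*(9*q + 13*a + 11)

Group: 3*q*(9*q + 13*a + 11) - a*(9*q + 13*a + 11); both groups contain (9*q + 13*a + 11).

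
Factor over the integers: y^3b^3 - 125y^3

Pull out the common factor y^3, leaving b^3 - 125.
Recognize a difference of cubes with the parts b and 5.

y^3(b - 5)(b^2 + 5b + 25)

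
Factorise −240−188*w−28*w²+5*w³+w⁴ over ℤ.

(w+2)*(w+4)*(w+5)*(w−6)

Trying the rational-root candidates, w = −2 is a root, so (w+2) is a factor; dividing leaves w³+3*w²−34*w−120.
Continuing, w = −4 is a root, giving the factor (w+4) and quotient w²−w−30.
The remaining quadratic factors as (w−6)(w+5).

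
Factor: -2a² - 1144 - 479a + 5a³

Among the possible rational roots, a = -13/5 is a root, giving the factor (5a + 13) and quotient a² - 3a - 88.
The remaining quadratic factors as (a + 8)(a - 11).

(5a + 13)(a + 8)(a - 11)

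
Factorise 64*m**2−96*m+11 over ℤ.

Need a pair with product 64·11 = 704 and sum −96: that's −88 and −8.
Split the middle term: 64*m**2−88*m − 8*m+11 = 8*m*(8*m−11) − (8*m−11).

(8*m−1)*(8*m−11)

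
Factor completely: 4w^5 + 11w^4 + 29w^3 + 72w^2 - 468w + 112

By the rational root theorem, w = 2 is a root, so (w - 2) is a factor; dividing leaves 4w^4 + 19w^3 + 67w^2 + 206w - 56.
Then w = -4 is a root, giving the factor (w + 4) and quotient 4w^3 + 3w^2 + 55w - 14.
Then w = 1/4 is a root, so (4w - 1) divides it; the quotient is w^2 + w + 14.
The quadratic w^2 + w + 14 has discriminant -55 < 0 and is irreducible over ℤ.

(4w - 1)(w + 4)(w - 2)(w^2 + w + 14)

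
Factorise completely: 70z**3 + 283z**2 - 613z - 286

(2z + 11)(5z + 2)(7z - 13)

By the rational root theorem, z = 13/7 is a root, so (7z - 13) divides it; the quotient is 10z**2 + 59z + 22.
The remaining quadratic factors as (2z + 11)(5z + 2).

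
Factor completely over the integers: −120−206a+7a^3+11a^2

By the rational root theorem, a = −6 is a root, giving the factor (a+6) and quotient 7a^2−31a−20.
The remaining quadratic factors as (a−5)(7a+4).

(7a+4)(a+6)(a−5)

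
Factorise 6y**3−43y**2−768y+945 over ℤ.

Testing divisors of the constant over divisors of the leading coefficient, y = −9 is a root, giving the factor (y+9) and quotient 6y**2−97y+105.
The remaining quadratic factors as (y−15)(6y−7).

(6y−7)(y+9)(y−15)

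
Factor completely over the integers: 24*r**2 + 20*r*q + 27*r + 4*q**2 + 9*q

(8*r + 4*q + 9)*(3*r + q)

Group: 8*r*(3*r + q) + (4*q + 9)*(3*r + q); both groups contain (3*r + q).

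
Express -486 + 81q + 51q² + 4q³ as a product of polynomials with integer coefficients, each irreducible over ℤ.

(4q - 9)(q + 6)(q + 9)

Testing divisors of the constant over divisors of the leading coefficient, q = -6 is a root, so (q + 6) divides it; the quotient is 4q² + 27q - 81.
The remaining quadratic factors as (q + 9)(4q - 9).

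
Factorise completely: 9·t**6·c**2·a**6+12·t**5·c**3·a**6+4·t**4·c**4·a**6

Every term has a factor of t**4·c**2·a**6; factoring it out leaves 9·t**2+12·t·c+4·c**2.
Recognize a perfect-square trinomial with the parts 2·c and 3·t.

a**6·c**2·t**4·(3·t+2·c)**2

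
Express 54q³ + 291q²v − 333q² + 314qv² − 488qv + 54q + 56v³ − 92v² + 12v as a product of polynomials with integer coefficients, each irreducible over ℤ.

(6q + 7v − 1)(9q + 2v)(q + 4v − 6)

Group: q(54q² + 75qv − 9q + 14v² − 2v) + (4v − 6)(54q² + 75qv − 9q + 14v² − 2v); both groups contain (54q² + 75qv − 9q + 14v² − 2v), so (q + 4v − 6) is a factor with cofactor 54q² + 75qv − 9q + 14v² − 2v.
The cofactor groups again: 54q² + 75qv − 9q + 14v² − 2v = 6q(9q + 2v) + (7v − 1)(9q + 2v); both groups contain (9q + 2v), giving (6q + 7v − 1)(9q + 2v).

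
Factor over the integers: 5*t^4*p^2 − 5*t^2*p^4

5*p^2*t^2*(t − p)*(t + p)

Factor out 5*t^2*p^2, leaving t^2 − p^2, which is a difference of two squares.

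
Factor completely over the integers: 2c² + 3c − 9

Need a pair with product 2·(−9) = −18 and sum 3: that's 6 and −3.
Split the middle term: 2c² + 6c − 3c − 9 = 2c(c + 3) − 3(c + 3).

(2c − 3)(c + 3)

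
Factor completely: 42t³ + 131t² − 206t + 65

(2t − 1)(3t + 13)(7t − 5)

Trying the rational-root candidates, t = 5/7 is a root, so (7t − 5) divides it; the quotient is 6t² + 23t − 13.
The remaining quadratic factors as (3t + 13)(2t − 1).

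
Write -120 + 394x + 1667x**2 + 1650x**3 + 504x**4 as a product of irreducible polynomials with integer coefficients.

(3x + 4)(4x + 5)(6x - 1)(7x + 6)

Trying the rational-root candidates, x = -5/4 is a root, so (4x + 5) is a factor; dividing leaves 126x**3 + 255x**2 + 98x - 24.
Next, x = -6/7 is a root, so (7x + 6) divides it; the quotient is 18x**2 + 21x - 4.
The remaining quadratic factors as (3x + 4)(6x - 1).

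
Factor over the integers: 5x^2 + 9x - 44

Need a pair with product 5·(-44) = -220 and sum 9: that's 20 and -11.
Split the middle term: 5x^2 + 20x - 11x - 44 = 5x(x + 4) - 11(x + 4).

(5x - 11)(x + 4)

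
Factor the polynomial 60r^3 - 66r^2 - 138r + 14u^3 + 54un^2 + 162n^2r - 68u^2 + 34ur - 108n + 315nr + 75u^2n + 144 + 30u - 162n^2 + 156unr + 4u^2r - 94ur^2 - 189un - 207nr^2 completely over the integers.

Group: 7u(2u^2 + 9un + 2ur - 12u + 27nr - 27n - 12r^2 - 6r + 18) + (6n - 5r + 8)(2u^2 + 9un + 2ur - 12u + 27nr - 27n - 12r^2 - 6r + 18); both groups contain (2u^2 + 9un + 2ur - 12u + 27nr - 27n - 12r^2 - 6r + 18), so (7u + 6n - 5r + 8) is a factor with cofactor 2u^2 + 9un + 2ur - 12u + 27nr - 27n - 12r^2 - 6r + 18.
The cofactor groups again: 2u^2 + 9un + 2ur - 12u + 27nr - 27n - 12r^2 - 6r + 18 = 2u(u + 3r - 3) + (9n - 4r - 6)(u + 3r - 3); both groups contain (u + 3r - 3), giving (2u + 9n - 4r - 6)(u + 3r - 3).

(u + 3r - 3)(7u + 6n - 5r + 8)(2u + 9n - 4r - 6)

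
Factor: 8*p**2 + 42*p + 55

(2*p + 5)*(4*p + 11)

Need a pair with product 8·55 = 440 and sum 42: that's 22 and 20.
Split the middle term: 8*p**2 + 22*p + 20*p + 55 = 2*p*(4*p + 11) + 5*(4*p + 11).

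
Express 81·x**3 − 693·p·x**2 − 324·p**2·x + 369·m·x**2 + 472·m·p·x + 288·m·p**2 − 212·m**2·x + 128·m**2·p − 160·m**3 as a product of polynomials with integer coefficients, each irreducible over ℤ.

−(4·m + 4·p + 9·x)·(5·m − 9·p + x)·(8·m − 9·x)

Group: 4·m·(−40·m**2 + 72·m·p + 37·m·x − 81·p·x + 9·x**2) + (4·p + 9·x)·(−40·m**2 + 72·m·p + 37·m·x − 81·p·x + 9·x**2); both groups contain (−40·m**2 + 72·m·p + 37·m·x − 81·p·x + 9·x**2), so (4·m + 4·p + 9·x) is a factor with cofactor −40·m**2 + 72·m·p + 37·m·x − 81·p·x + 9·x**2.
The cofactor groups again: −40·m**2 + 72·m·p + 37·m·x − 81·p·x + 9·x**2 = −8·m·(5·m − 9·p + x) + 9·x·(5·m − 9·p + x); both groups contain (5·m − 9·p + x), giving −(8·m − 9·x)·(5·m − 9·p + x).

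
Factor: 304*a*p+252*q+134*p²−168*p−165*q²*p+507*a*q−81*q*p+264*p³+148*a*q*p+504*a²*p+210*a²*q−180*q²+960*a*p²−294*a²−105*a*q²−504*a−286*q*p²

(5*q+12*p−7)*(6*a−3*q+2*p)*(7*a+11*p+12)

Group: 5*q*(42*a²−21*a*q+80*a*p+72*a−33*q*p−36*q+22*p²+24*p) + (12*p−7)*(42*a²−21*a*q+80*a*p+72*a−33*q*p−36*q+22*p²+24*p); both groups contain (42*a²−21*a*q+80*a*p+72*a−33*q*p−36*q+22*p²+24*p), so (5*q+12*p−7) is a factor with cofactor 42*a²−21*a*q+80*a*p+72*a−33*q*p−36*q+22*p²+24*p.
The cofactor groups again: 42*a²−21*a*q+80*a*p+72*a−33*q*p−36*q+22*p²+24*p = 7*a*(6*a−3*q+2*p) + (11*p+12)*(6*a−3*q+2*p); both groups contain (6*a−3*q+2*p), giving (7*a+11*p+12)*(6*a−3*q+2*p).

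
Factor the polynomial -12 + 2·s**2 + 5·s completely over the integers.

Need a pair with product 2·(-12) = -24 and sum 5: that's 8 and -3.
Split the middle term: 2·s**2 + 8·s - 3·s - 12 = 2·s·(s + 4) - 3·(s + 4).

(2·s - 3)·(s + 4)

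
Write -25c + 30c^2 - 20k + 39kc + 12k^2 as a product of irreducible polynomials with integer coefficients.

(4k + 5c)(3k + 6c - 5)

Group: 3k(4k + 5c) + (6c - 5)(4k + 5c); both groups contain (4k + 5c).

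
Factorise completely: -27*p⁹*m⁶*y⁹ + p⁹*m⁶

Factor out p⁹*m⁶ first: what remains is -27*y⁹ + 1.
Recognize a difference of cubes with the parts 1 and 3*y³.

-m⁶*p⁹*(3*y³ - 1)*(9*y⁶ + 3*y³ + 1)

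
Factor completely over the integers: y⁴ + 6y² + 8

(y² + 2)(y² + 4)

Substitute u = y² to get a quadratic in u, then factor.
y² + 4 is irreducible over ℤ (sum of squares).
y² + 2 is irreducible over ℤ (always positive, so no real roots).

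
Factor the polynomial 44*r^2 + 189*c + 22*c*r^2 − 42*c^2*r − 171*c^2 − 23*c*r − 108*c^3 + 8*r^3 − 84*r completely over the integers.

−(3*c + r + 7)*(4*c + 2*r − 3)*(9*c − 4*r)

Group: 9*c*(−12*c^2 − 10*c*r − 19*c − 2*r^2 − 11*r + 21) − 4*r*(−12*c^2 − 10*c*r − 19*c − 2*r^2 − 11*r + 21); both groups contain (−12*c^2 − 10*c*r − 19*c − 2*r^2 − 11*r + 21), so (9*c − 4*r) is a factor with cofactor −12*c^2 − 10*c*r − 19*c − 2*r^2 − 11*r + 21.
The cofactor groups again: −12*c^2 − 10*c*r − 19*c − 2*r^2 − 11*r + 21 = −4*c*(3*c + r + 7) + (−2*r + 3)*(3*c + r + 7); both groups contain (3*c + r + 7), giving −(4*c + 2*r − 3)*(3*c + r + 7).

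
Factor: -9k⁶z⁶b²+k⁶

-k⁶(3z³b+1)(3z³b-1)

Factor out k⁶ first: what remains is -9z⁶b²+1.
Recognize a difference of squares with the parts 1 and 3z³b.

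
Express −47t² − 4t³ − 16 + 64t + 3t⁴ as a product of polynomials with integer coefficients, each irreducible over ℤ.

By the rational root theorem, t = 4 is a root, giving the factor (t − 4) and quotient 3t³ + 8t² − 15t + 4.
Continuing, t = 1/3 is a root, so (3t − 1) is a factor; dividing leaves t² + 3t − 4.
The remaining quadratic factors as (t + 4)(t − 1).

(3t − 1)(t + 4)(t − 1)(t − 4)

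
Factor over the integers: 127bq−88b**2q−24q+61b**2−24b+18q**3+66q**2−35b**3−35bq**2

Group: 7b(−5b**2−14bq+3b−9q**2+3q) + (−2q−8)(−5b**2−14bq+3b−9q**2+3q); both groups contain (−5b**2−14bq+3b−9q**2+3q), so (7b−2q−8) is a factor with cofactor −5b**2−14bq+3b−9q**2+3q.
The cofactor groups again: −5b**2−14bq+3b−9q**2+3q = −5b(b+q) + (−9q+3)(b+q); both groups contain (b+q), giving −(5b+9q−3)(b+q).

−(5b+9q−3)(7b−2q−8)(b+q)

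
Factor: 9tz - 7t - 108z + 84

Group as (9tz - 7t) + (-108z + 84) = t(9z - 7) - 12(9z - 7).
Both groups share the factor (9z - 7).

(9z - 7)(t - 12)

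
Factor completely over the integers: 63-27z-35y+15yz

(3z-7)(5y-9)

Group as (15yz-35y) + (-27z+63) = 5y(3z-7) - 9(3z-7).
Both groups share the factor (3z-7).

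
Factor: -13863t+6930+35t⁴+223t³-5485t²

By the rational root theorem, t = -14/5 is a root, giving the factor (5t+14) and quotient 7t³+25t²-1167t+495.
Then t = 11 is a root, so (t-11) divides it; the quotient is 7t²+102t-45.
The remaining quadratic factors as (7t-3)(t+15).

(5t+14)(7t-3)(t+15)(t-11)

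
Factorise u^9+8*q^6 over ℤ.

(u^3+2*q^2)*(u^6-2*u^3*q^2+4*q^4)

Recognize a sum of cubes with the parts 2*q^2 and u^3.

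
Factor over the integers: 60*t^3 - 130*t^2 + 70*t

10*t*(6*t - 7)*(t - 1)

Pull out the common factor 10*t, then factor the remaining trinomial.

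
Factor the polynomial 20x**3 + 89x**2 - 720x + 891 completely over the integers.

(4x - 11)(5x - 9)(x + 9)

By the rational root theorem, x = 9/5 is a root, so (5x - 9) divides it; the quotient is 4x**2 + 25x - 99.
The remaining quadratic factors as (4x - 11)(x + 9).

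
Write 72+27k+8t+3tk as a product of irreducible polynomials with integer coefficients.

(3k+8)(t+9)

Group as (3tk+8t) + (27k+72) = t(3k+8) + 9(3k+8).
Both groups share the factor (3k+8).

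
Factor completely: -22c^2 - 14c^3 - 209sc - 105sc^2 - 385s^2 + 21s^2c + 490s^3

(14s - 7c - 11)(5s + 2c)(7s + c)

Group: 5s(98s^2 - 35sc - 77s - 7c^2 - 11c) + 2c(98s^2 - 35sc - 77s - 7c^2 - 11c); both groups contain (98s^2 - 35sc - 77s - 7c^2 - 11c), so (5s + 2c) is a factor with cofactor 98s^2 - 35sc - 77s - 7c^2 - 11c.
The cofactor groups again: 98s^2 - 35sc - 77s - 7c^2 - 11c = 7s(14s - 7c - 11) + c(14s - 7c - 11); both groups contain (14s - 7c - 11), giving (7s + c)(14s - 7c - 11).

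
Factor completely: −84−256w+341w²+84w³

Testing divisors of the constant over divisors of the leading coefficient, w = −1/4 is a root, so (4w+1) divides it; the quotient is 21w²+80w−84.
The remaining quadratic factors as (7w−6)(3w+14).

(3w+14)(4w+1)(7w−6)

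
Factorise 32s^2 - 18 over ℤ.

2(4s + 3)(4s - 3)

Every term has a factor of 2. Then 16s^2 - 9 = (4s)² − (3)².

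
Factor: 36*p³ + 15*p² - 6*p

3*p*(3*p + 2)*(4*p - 1)

Pull out the common factor 3*p, then factor the remaining trinomial.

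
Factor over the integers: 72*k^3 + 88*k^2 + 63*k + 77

(9*k + 11)*(8*k^2 + 7)

Group as (72*k^3 + 63*k) + (88*k^2 + 77) = 9*k*(8*k^2 + 7) + 11*(8*k^2 + 7).
Both groups share the factor (8*k^2 + 7).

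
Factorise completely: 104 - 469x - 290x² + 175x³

Among the possible rational roots, x = -8/7 is a root, giving the factor (7x + 8) and quotient 25x² - 70x + 13.
The remaining quadratic factors as (5x - 13)(5x - 1).

(5x - 1)(5x - 13)(7x + 8)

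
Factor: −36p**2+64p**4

4p**2(4p+3)(4p−3)

Pull out the common factor 4p**2; 16p**2−9 is a difference of squares.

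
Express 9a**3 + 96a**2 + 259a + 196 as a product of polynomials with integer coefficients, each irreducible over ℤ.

By the rational root theorem, a = -7 is a root, so (a + 7) divides it; the quotient is 9a**2 + 33a + 28.
The remaining quadratic factors as (3a + 4)(3a + 7).

(3a + 4)(3a + 7)(a + 7)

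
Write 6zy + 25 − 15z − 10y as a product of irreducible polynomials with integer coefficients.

(2y − 5)(3z − 5)

Group as (6zy − 15z) + (−10y + 25) = 3z(2y − 5) − 5(2y − 5).
Both groups share the factor (2y − 5).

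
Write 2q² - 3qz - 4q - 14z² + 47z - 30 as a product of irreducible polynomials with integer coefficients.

(2q - 7z + 6)(q + 2z - 5)

Group: q(2q - 7z + 6) + (2z - 5)(2q - 7z + 6); both groups contain (2q - 7z + 6).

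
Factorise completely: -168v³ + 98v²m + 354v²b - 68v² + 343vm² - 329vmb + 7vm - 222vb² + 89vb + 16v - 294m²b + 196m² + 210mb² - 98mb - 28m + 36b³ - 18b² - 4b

Group: 6v(-28v² + 49vm + 31vb - 16v - 42mb + 28m - 6b² + 4b) + (7m - 6b - 1)(-28v² + 49vm + 31vb - 16v - 42mb + 28m - 6b² + 4b); both groups contain (-28v² + 49vm + 31vb - 16v - 42mb + 28m - 6b² + 4b), so (6v + 7m - 6b - 1) is a factor with cofactor -28v² + 49vm + 31vb - 16v - 42mb + 28m - 6b² + 4b.
The cofactor groups again: -28v² + 49vm + 31vb - 16v - 42mb + 28m - 6b² + 4b = -7v(4v - 7m - b) + (6b - 4)(4v - 7m - b); both groups contain (4v - 7m - b), giving -(7v - 6b + 4)(4v - 7m - b).

-(6v + 7m - 6b - 1)(7v - 6b + 4)(4v - 7m - b)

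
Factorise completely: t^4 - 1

(t + 1)(t - 1)(t^2 + 1)

Difference of squares twice: with A = t and B = 1, A⁴ − B⁴ = (A² − B²)(A² + B²), and A² − B² factors again.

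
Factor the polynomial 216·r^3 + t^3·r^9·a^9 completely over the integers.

Every term has a factor of r^3; factoring it out leaves t^3·r^6·a^9 + 216.
Recognize a sum of cubes with the parts 6 and t·r^2·a^3.

r^3·(t·r^2·a^3 + 6)·(t^2·r^4·a^6 - 6·t·r^2·a^3 + 36)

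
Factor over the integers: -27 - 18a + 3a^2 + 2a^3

Trying the rational-root candidates, a = -3 is a root, so (a + 3) is a factor; dividing leaves 2a^2 - 3a - 9.
The remaining quadratic factors as (2a + 3)(a - 3).

(2a + 3)(a + 3)(a - 3)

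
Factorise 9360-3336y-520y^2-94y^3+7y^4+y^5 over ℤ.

Trying the rational-root candidates, y = 2 is a root, giving the factor (y-2) and quotient y^4+9y^3-76y^2-672y-4680.
Continuing, y = -13 is a root, so (y+13) divides it; the quotient is y^3-4y^2-24y-360.
Then y = 10 is a root, giving the factor (y-10) and quotient y^2+6y+36.
The quadratic y^2+6y+36 has discriminant -108 < 0 and is irreducible over ℤ.

(y+13)(y-10)(y-2)(y^2+6y+36)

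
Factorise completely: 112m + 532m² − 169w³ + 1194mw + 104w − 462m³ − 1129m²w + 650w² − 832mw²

Group: 11m(−42m² − 53mw + 56m − 13w² + 52w) + (13w + 2)(−42m² − 53mw + 56m − 13w² + 52w); both groups contain (−42m² − 53mw + 56m − 13w² + 52w), so (11m + 13w + 2) is a factor with cofactor −42m² − 53mw + 56m − 13w² + 52w.
The cofactor groups again: −42m² − 53mw + 56m − 13w² + 52w = −14m(3m + w − 4) − 13w(3m + w − 4); both groups contain (3m + w − 4), giving −(14m + 13w)(3m + w − 4).

−(11m + 13w + 2)(14m + 13w)(3m + w − 4)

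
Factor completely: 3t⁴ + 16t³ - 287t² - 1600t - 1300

Among the possible rational roots, t = -13/3 is a root, so (3t + 13) divides it; the quotient is t³ + t² - 100t - 100.
Then t = 10 is a root, so (t - 10) is a factor; dividing leaves t² + 11t + 10.
The remaining quadratic factors as (t + 1)(t + 10).

(3t + 13)(t + 1)(t + 10)(t - 10)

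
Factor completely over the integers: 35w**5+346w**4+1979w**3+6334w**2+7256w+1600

Testing divisors of the constant over divisors of the leading coefficient, w = -8/5 is a root, so (5w+8) is a factor; dividing leaves 7w**4+58w**3+303w**2+782w+200.
Continuing, w = -2/7 is a root, so (7w+2) divides it; the quotient is w**3+8w**2+41w+100.
Next, w = -4 is a root, giving the factor (w+4) and quotient w**2+4w+25.
The quadratic w**2+4w+25 has discriminant -84 < 0 and is irreducible over ℤ.

(5w+8)(7w+2)(w+4)(w**2+4w+25)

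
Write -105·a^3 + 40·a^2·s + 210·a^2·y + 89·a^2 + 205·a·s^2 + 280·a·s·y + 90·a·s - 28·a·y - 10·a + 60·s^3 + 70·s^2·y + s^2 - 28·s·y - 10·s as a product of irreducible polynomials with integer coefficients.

Group: 15·a·(-7·a^2 + 5·a·s + 14·a·y + 5·a + 12·s^2 + 14·s·y + 5·s) + (5·s - 2)·(-7·a^2 + 5·a·s + 14·a·y + 5·a + 12·s^2 + 14·s·y + 5·s); both groups contain (-7·a^2 + 5·a·s + 14·a·y + 5·a + 12·s^2 + 14·s·y + 5·s), so (15·a + 5·s - 2) is a factor with cofactor -7·a^2 + 5·a·s + 14·a·y + 5·a + 12·s^2 + 14·s·y + 5·s.
The cofactor groups again: -7·a^2 + 5·a·s + 14·a·y + 5·a + 12·s^2 + 14·s·y + 5·s = -a·(7·a - 12·s - 14·y - 5) - s·(7·a - 12·s - 14·y - 5); both groups contain (7·a - 12·s - 14·y - 5), giving -(a + s)·(7·a - 12·s - 14·y - 5).

-(15·a + 5·s - 2)·(7·a - 12·s - 14·y - 5)·(a + s)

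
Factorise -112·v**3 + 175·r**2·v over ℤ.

Pull out the common factor 7·v; 25·r**2 - 16·v**2 is a difference of squares.

7·v·(5·r + 4·v)·(5·r - 4·v)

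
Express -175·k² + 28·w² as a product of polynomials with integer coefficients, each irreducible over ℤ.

7·(2·w - 5·k)·(2·w + 5·k)

Pull out the common factor 7; 4·w² - 25·k² is a difference of squares.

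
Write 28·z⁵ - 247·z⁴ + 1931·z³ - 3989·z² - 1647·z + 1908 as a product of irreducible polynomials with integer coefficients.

(4·z + 3)·(7·z - 4)·(z - 3)·(z² - 6·z + 53)

Testing divisors of the constant over divisors of the leading coefficient, z = 4/7 is a root, giving the factor (7·z - 4) and quotient 4·z⁴ - 33·z³ + 257·z² - 423·z - 477.
Next, z = -3/4 is a root, giving the factor (4·z + 3) and quotient z³ - 9·z² + 71·z - 159.
Continuing, z = 3 is a root, so (z - 3) divides it; the quotient is z² - 6·z + 53.
The quadratic z² - 6·z + 53 has discriminant -176 < 0 and is irreducible over ℤ.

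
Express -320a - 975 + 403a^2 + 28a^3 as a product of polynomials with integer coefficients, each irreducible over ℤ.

(4a + 5)(7a - 13)(a + 15)

Testing divisors of the constant over divisors of the leading coefficient, a = 13/7 is a root, giving the factor (7a - 13) and quotient 4a^2 + 65a + 75.
The remaining quadratic factors as (a + 15)(4a + 5).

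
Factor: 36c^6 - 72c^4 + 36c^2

36c^2(c + 1)^2(c - 1)^2

Every term has a factor of 36c^2; factoring it out leaves c^4 - 2c^2 + 1.
Recognize a perfect-square trinomial with the parts 1 and c^2.
-c^2 + 1 is again a difference of squares: (-c + 1)(c + 1).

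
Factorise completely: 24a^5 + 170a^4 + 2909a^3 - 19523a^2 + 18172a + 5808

Among the possible rational roots, a = 11/3 is a root, so (3a - 11) divides it; the quotient is 8a^4 + 86a^3 + 1285a^2 - 1796a - 528.
Continuing, a = -1/4 is a root, so (4a + 1) divides it; the quotient is 2a^3 + 21a^2 + 316a - 528.
Then a = 3/2 is a root, so (2a - 3) is a factor; dividing leaves a^2 + 12a + 176.
The quadratic a^2 + 12a + 176 has discriminant -560 < 0 and is irreducible over ℤ.

(2a - 3)(3a - 11)(4a + 1)(a^2 + 12a + 176)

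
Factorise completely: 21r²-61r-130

Need a pair with product 21·(-130) = -2730 and sum -61: that's 30 and -91.
Split the middle term: 21r²+30r - 91r-130 = 3r(7r+10) - 13(7r+10).

(3r-13)(7r+10)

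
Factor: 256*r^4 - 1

(4*r + 1)*(4*r - 1)*(16*r^2 + 1)

(4*r)⁴ − (1)⁴ = ((4*r)² − (1)²)((4*r)² + (1)²); the first factor splits again, the second (16*r^2 + 1) is irreducible.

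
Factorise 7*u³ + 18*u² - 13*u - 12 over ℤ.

Among the possible rational roots, u = -4/7 is a root, giving the factor (7*u + 4) and quotient u² + 2*u - 3.
The remaining quadratic factors as (u - 1)(u + 3).

(7*u + 4)*(u + 3)*(u - 1)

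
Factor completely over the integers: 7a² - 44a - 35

Need a pair with product 7·(-35) = -245 and sum -44: that's 5 and -49.
Split the middle term: 7a² + 5a - 49a - 35 = a(7a + 5) - 7(7a + 5).

(7a + 5)(a - 7)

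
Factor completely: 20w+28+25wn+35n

(5n+4)(5w+7)

Group as (25wn+20w) + (35n+28) = 5w(5n+4) + 7(5n+4).
Both groups share the factor (5n+4).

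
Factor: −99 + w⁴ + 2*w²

(w + 3)*(w − 3)*(w² + 11)

Substitute u = w² to get a quadratic in u, then factor.
w² + 11 is irreducible over ℤ (always positive, so no real roots).
w² − 9 is a difference of squares.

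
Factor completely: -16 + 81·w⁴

Difference of squares twice: with A = 3·w and B = 2, A⁴ − B⁴ = (A² − B²)(A² + B²), and A² − B² factors again.

(3·w + 2)·(3·w - 2)·(9·w² + 4)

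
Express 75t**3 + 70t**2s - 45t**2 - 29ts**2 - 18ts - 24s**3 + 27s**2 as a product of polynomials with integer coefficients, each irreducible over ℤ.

(5t - 3s)(15t + 8s - 9)(t + s)

Group: t(75t**2 - 5ts - 45t - 24s**2 + 27s) + s(75t**2 - 5ts - 45t - 24s**2 + 27s); both groups contain (75t**2 - 5ts - 45t - 24s**2 + 27s), so (t + s) is a factor with cofactor 75t**2 - 5ts - 45t - 24s**2 + 27s.
The cofactor groups again: 75t**2 - 5ts - 45t - 24s**2 + 27s = 15t(5t - 3s) + (8s - 9)(5t - 3s); both groups contain (5t - 3s), giving (15t + 8s - 9)(5t - 3s).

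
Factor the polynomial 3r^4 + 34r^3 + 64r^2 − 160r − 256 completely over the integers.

(3r + 4)(r + 4)(r + 8)(r − 2)

Testing divisors of the constant over divisors of the leading coefficient, r = 2 is a root, giving the factor (r − 2) and quotient 3r^3 + 40r^2 + 144r + 128.
Continuing, r = −4 is a root, so (r + 4) divides it; the quotient is 3r^2 + 28r + 32.
The remaining quadratic factors as (r + 8)(3r + 4).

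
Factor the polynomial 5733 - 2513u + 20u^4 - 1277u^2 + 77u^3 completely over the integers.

By the rational root theorem, u = 7 is a root, so (u - 7) divides it; the quotient is 20u^3 + 217u^2 + 242u - 819.
Then u = -13/4 is a root, giving the factor (4u + 13) and quotient 5u^2 + 38u - 63.
The remaining quadratic factors as (5u - 7)(u + 9).

(4u + 13)(5u - 7)(u + 9)(u - 7)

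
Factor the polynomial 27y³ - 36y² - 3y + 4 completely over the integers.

Testing divisors of the constant over divisors of the leading coefficient, y = 1/3 is a root, so (3y - 1) divides it; the quotient is 9y² - 9y - 4.
The remaining quadratic factors as (3y - 4)(3y + 1).

(3y + 1)(3y - 1)(3y - 4)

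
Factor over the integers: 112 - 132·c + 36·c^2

Pull out the common factor 4, then factor the remaining trinomial.

4·(3·c - 4)·(3·c - 7)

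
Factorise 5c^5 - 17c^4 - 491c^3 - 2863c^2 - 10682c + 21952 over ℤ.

(5c - 7)(c + 7)(c - 14)(c^2 + 5c + 32)

Among the possible rational roots, c = 14 is a root, so (c - 14) divides it; the quotient is 5c^4 + 53c^3 + 251c^2 + 651c - 1568.
Continuing, c = -7 is a root, so (c + 7) is a factor; dividing leaves 5c^3 + 18c^2 + 125c - 224.
Next, c = 7/5 is a root, so (5c - 7) divides it; the quotient is c^2 + 5c + 32.
The quadratic c^2 + 5c + 32 has discriminant -103 < 0 and is irreducible over ℤ.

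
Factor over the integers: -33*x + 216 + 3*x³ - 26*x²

(3*x - 8)*(x + 3)*(x - 9)

Among the possible rational roots, x = -3 is a root, so (x + 3) divides it; the quotient is 3*x² - 35*x + 72.
The remaining quadratic factors as (x - 9)(3*x - 8).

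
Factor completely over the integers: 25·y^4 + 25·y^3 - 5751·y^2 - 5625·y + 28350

(5·y + 14)·(5·y - 9)·(y + 15)·(y - 15)

By the rational root theorem, y = -15 is a root, giving the factor (y + 15) and quotient 25·y^3 - 350·y^2 - 501·y + 1890.
Next, y = 9/5 is a root, giving the factor (5·y - 9) and quotient 5·y^2 - 61·y - 210.
The remaining quadratic factors as (y - 15)(5·y + 14).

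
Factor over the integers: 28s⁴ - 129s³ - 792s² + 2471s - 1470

(4s - 7)(7s - 6)(s + 5)(s - 7)

Among the possible rational roots, s = -5 is a root, giving the factor (s + 5) and quotient 28s³ - 269s² + 553s - 294.
Then s = 7/4 is a root, giving the factor (4s - 7) and quotient 7s² - 55s + 42.
The remaining quadratic factors as (7s - 6)(s - 7).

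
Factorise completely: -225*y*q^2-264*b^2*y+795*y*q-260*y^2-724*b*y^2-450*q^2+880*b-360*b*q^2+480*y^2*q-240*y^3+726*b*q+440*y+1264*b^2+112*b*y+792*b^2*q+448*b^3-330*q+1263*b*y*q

Group: 8*b*(56*b^2-61*b*y+120*b*q+158*b-60*y^2+75*y*q-65*y+150*q+110) + (4*y-3*q)*(56*b^2-61*b*y+120*b*q+158*b-60*y^2+75*y*q-65*y+150*q+110); both groups contain (56*b^2-61*b*y+120*b*q+158*b-60*y^2+75*y*q-65*y+150*q+110), so (8*b+4*y-3*q) is a factor with cofactor 56*b^2-61*b*y+120*b*q+158*b-60*y^2+75*y*q-65*y+150*q+110.
The cofactor groups again: 56*b^2-61*b*y+120*b*q+158*b-60*y^2+75*y*q-65*y+150*q+110 = 8*b*(7*b-12*y+15*q+11) + (5*y+10)*(7*b-12*y+15*q+11); both groups contain (7*b-12*y+15*q+11), giving (8*b+5*y+10)*(7*b-12*y+15*q+11).

(7*b-12*y+15*q+11)*(8*b+5*y+10)*(8*b+4*y-3*q)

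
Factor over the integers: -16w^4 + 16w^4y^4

Factor out 16w^4 first: what remains is y^4 - 1.
Recognize a difference of squares with the parts y^2 and 1.
y^2 - 1 is again a difference of squares: (y - 1)(y + 1).

16w^4(y + 1)(y - 1)(y^2 + 1)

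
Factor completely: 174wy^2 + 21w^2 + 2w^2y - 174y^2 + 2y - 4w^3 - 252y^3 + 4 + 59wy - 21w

-(4w - 6y - 1)(w + 7y - 1)(w - 6y - 4)

Group: w(-4w^2 + 30wy + 17w - 36y^2 - 30y - 4) + (7y - 1)(-4w^2 + 30wy + 17w - 36y^2 - 30y - 4); both groups contain (-4w^2 + 30wy + 17w - 36y^2 - 30y - 4), so (w + 7y - 1) is a factor with cofactor -4w^2 + 30wy + 17w - 36y^2 - 30y - 4.
The cofactor groups again: -4w^2 + 30wy + 17w - 36y^2 - 30y - 4 = -w(4w - 6y - 1) + (6y + 4)(4w - 6y - 1); both groups contain (4w - 6y - 1), giving -(w - 6y - 4)(4w - 6y - 1).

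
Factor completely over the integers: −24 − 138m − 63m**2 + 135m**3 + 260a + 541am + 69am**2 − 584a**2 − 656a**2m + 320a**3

Group: 5a(64a**2 − 16am − 40a − 15m**2 + 17m + 4) + (−9m − 6)(64a**2 − 16am − 40a − 15m**2 + 17m + 4); both groups contain (64a**2 − 16am − 40a − 15m**2 + 17m + 4), so (5a − 9m − 6) is a factor with cofactor 64a**2 − 16am − 40a − 15m**2 + 17m + 4.
The cofactor groups again: 64a**2 − 16am − 40a − 15m**2 + 17m + 4 = 8a(8a + 3m − 4) + (−5m − 1)(8a + 3m − 4); both groups contain (8a + 3m − 4), giving (8a − 5m − 1)(8a + 3m − 4).

(5a − 9m − 6)(8a + 3m − 4)(8a − 5m − 1)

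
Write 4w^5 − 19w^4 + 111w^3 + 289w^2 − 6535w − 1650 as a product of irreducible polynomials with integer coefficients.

Trying the rational-root candidates, w = −5 is a root, giving the factor (w + 5) and quotient 4w^4 − 39w^3 + 306w^2 − 1241w − 330.
Then w = −1/4 is a root, so (4w + 1) is a factor; dividing leaves w^3 − 10w^2 + 79w − 330.
Then w = 6 is a root, giving the factor (w − 6) and quotient w^2 − 4w + 55.
The quadratic w^2 − 4w + 55 has discriminant −204 < 0 and is irreducible over ℤ.

(4w + 1)(w + 5)(w − 6)(w^2 − 4w + 55)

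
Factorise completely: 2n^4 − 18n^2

2n^2(n + 3)(n − 3)

Pull out the common factor 2n^2; n^2 − 9 is a difference of squares.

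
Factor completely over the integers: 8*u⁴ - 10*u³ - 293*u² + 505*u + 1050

(2*u - 7)*(4*u + 5)*(u + 6)*(u - 5)

Trying the rational-root candidates, u = 7/2 is a root, giving the factor (2*u - 7) and quotient 4*u³ + 9*u² - 115*u - 150.
Next, u = 5 is a root, so (u - 5) is a factor; dividing leaves 4*u² + 29*u + 30.
The remaining quadratic factors as (4*u + 5)(u + 6).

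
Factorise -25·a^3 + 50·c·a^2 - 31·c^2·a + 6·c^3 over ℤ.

(2·c - 5·a)·(3·c - 5·a)·(c - a)

Group: c·(6·c^2 - 25·c·a + 25·a^2) - a·(6·c^2 - 25·c·a + 25·a^2); both groups contain (6·c^2 - 25·c·a + 25·a^2), so (c - a) is a factor with cofactor 6·c^2 - 25·c·a + 25·a^2.
The cofactor groups again: 6·c^2 - 25·c·a + 25·a^2 = 3·c·(2·c - 5·a) - 5·a·(2·c - 5·a); both groups contain (2·c - 5·a), giving (3·c - 5·a)·(2·c - 5·a).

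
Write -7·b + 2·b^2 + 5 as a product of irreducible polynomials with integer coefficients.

(2·b - 5)·(b - 1)

Need a pair with product 2·5 = 10 and sum -7: that's -2 and -5.
Split the middle term: 2·b^2 - 2·b - 5·b + 5 = 2·b·(b - 1) - 5·(b - 1).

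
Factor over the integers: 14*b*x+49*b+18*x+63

Group as (14*b*x+49*b) + (18*x+63) = 7*b*(2*x+7) + 9*(2*x+7).
Both groups share the factor (2*x+7).

(2*x+7)*(7*b+9)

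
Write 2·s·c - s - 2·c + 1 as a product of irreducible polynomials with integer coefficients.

Group as (2·s·c - s) + (-2·c + 1) = s·(2·c - 1) - (2·c - 1).
Both groups share the factor (2·c - 1).

(2·c - 1)·(s - 1)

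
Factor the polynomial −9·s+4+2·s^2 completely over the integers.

Need a pair with product 2·4 = 8 and sum −9: that's −8 and −1.
Split the middle term: 2·s^2−8·s − s+4 = 2·s·(s−4) − (s−4).

(2·s−1)·(s−4)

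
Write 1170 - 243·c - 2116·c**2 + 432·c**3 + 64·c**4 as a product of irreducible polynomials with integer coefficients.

(4·c + 3)·(4·c - 13)·(4·c - 3)·(c + 10)

By the rational root theorem, c = -3/4 is a root, so (4·c + 3) is a factor; dividing leaves 16·c**3 + 96·c**2 - 601·c + 390.
Next, c = -10 is a root, giving the factor (c + 10) and quotient 16·c**2 - 64·c + 39.
The remaining quadratic factors as (4·c - 3)(4·c - 13).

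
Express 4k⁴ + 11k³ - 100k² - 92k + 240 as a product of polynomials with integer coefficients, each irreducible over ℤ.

(4k - 5)(k + 2)(k + 6)(k - 4)

Testing divisors of the constant over divisors of the leading coefficient, k = 5/4 is a root, so (4k - 5) is a factor; dividing leaves k³ + 4k² - 20k - 48.
Then k = -2 is a root, so (k + 2) divides it; the quotient is k² + 2k - 24.
The remaining quadratic factors as (k + 6)(k - 4).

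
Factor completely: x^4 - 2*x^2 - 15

(x^2 + 3)*(x^2 - 5)

Substitute u = x^2 to get a quadratic in u, then factor.
x^2 - 5 is irreducible over ℤ (5 is not a perfect square).
x^2 + 3 is irreducible over ℤ (always positive, so no real roots).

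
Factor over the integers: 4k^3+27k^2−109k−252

(4k+7)(k+9)(k−4)

By the rational root theorem, k = 4 is a root, so (k−4) divides it; the quotient is 4k^2+43k+63.
The remaining quadratic factors as (k+9)(4k+7).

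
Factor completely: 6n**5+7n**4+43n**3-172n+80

Testing divisors of the constant over divisors of the leading coefficient, n = -2 is a root, so (n+2) divides it; the quotient is 6n**4-5n**3+53n**2-106n+40.
Then n = 1/2 is a root, giving the factor (2n-1) and quotient 3n**3-n**2+26n-40.
Then n = 4/3 is a root, so (3n-4) divides it; the quotient is n**2+n+10.
The quadratic n**2+n+10 has discriminant -39 < 0 and is irreducible over ℤ.

(2n-1)(3n-4)(n+2)(n**2+n+10)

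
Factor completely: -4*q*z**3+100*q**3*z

Pull out the common factor 4*q*z; 25*q**2-z**2 is a difference of squares.

4*q*z*(5*q+z)*(5*q-z)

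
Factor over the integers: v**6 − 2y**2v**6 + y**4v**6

v**6(y + 1)**2(y − 1)**2

Every term has a factor of v**6; factoring it out leaves y**4 − 2y**2 + 1.
Recognize a perfect-square trinomial with the parts y**2 and 1.
y**2 − 1 is again a difference of squares: (y − 1)(y + 1).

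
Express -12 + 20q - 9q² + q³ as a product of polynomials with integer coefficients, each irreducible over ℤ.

Testing divisors of the constant over divisors of the leading coefficient, q = 2 is a root, giving the factor (q - 2) and quotient q² - 7q + 6.
The remaining quadratic factors as (q - 1)(q - 6).

(q - 1)(q - 2)(q - 6)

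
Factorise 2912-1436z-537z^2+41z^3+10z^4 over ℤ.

Testing divisors of the constant over divisors of the leading coefficient, z = 13/2 is a root, so (2z-13) is a factor; dividing leaves 5z^3+53z^2+76z-224.
Next, z = -4 is a root, so (z+4) divides it; the quotient is 5z^2+33z-56.
The remaining quadratic factors as (z+8)(5z-7).

(2z-13)(5z-7)(z+4)(z+8)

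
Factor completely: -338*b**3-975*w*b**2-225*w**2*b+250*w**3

(5*w-13*b)*(10*w+13*b)*(5*w+2*b)

Group: 5*w*(50*w**2+85*w*b+26*b**2) - 13*b*(50*w**2+85*w*b+26*b**2); both groups contain (50*w**2+85*w*b+26*b**2), so (5*w-13*b) is a factor with cofactor 50*w**2+85*w*b+26*b**2.
The cofactor groups again: 50*w**2+85*w*b+26*b**2 = 10*w*(5*w+2*b) + 13*b*(5*w+2*b); both groups contain (5*w+2*b), giving (10*w+13*b)*(5*w+2*b).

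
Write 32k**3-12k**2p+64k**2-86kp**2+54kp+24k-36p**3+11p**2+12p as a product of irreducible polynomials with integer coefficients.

Group: 2k(16k**2-14kp+32k-36p**2+11p+12) + p(16k**2-14kp+32k-36p**2+11p+12); both groups contain (16k**2-14kp+32k-36p**2+11p+12), so (2k+p) is a factor with cofactor 16k**2-14kp+32k-36p**2+11p+12.
The cofactor groups again: 16k**2-14kp+32k-36p**2+11p+12 = 2k(8k+9p+4) + (-4p+3)(8k+9p+4); both groups contain (8k+9p+4), giving (2k-4p+3)(8k+9p+4).

(2k+p)(2k-4p+3)(8k+9p+4)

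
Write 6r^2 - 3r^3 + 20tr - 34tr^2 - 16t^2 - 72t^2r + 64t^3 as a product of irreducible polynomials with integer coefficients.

Group: 2t(32t^2 + 12tr - 8t + r^2 - 2r) - 3r(32t^2 + 12tr - 8t + r^2 - 2r); both groups contain (32t^2 + 12tr - 8t + r^2 - 2r), so (2t - 3r) is a factor with cofactor 32t^2 + 12tr - 8t + r^2 - 2r.
The cofactor groups again: 32t^2 + 12tr - 8t + r^2 - 2r = 4t(8t + r - 2) + r(8t + r - 2); both groups contain (8t + r - 2), giving (4t + r)(8t + r - 2).

(2t - 3r)(4t + r)(8t + r - 2)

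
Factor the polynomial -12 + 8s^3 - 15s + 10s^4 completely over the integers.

(5s + 4)(2s^3 - 3)

Group as (10s^4 - 15s) + (8s^3 - 12) = 5s(2s^3 - 3) + 4(2s^3 - 3).
Both groups share the factor (2s^3 - 3).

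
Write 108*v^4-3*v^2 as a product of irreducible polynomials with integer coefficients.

3*v^2*(6*v+1)*(6*v-1)

Every term has a factor of 3*v^2. Then 36*v^2-1 = (6*v)² − (1)².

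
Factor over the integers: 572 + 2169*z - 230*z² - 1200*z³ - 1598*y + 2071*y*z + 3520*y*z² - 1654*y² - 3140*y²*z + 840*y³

(12*y - 8*z + 11)*(14*y - 15*z - 4)*(5*y - 10*z - 13)

Group: 5*y*(168*y² - 292*y*z + 106*y + 120*z² - 133*z - 44) + (-10*z - 13)*(168*y² - 292*y*z + 106*y + 120*z² - 133*z - 44); both groups contain (168*y² - 292*y*z + 106*y + 120*z² - 133*z - 44), so (5*y - 10*z - 13) is a factor with cofactor 168*y² - 292*y*z + 106*y + 120*z² - 133*z - 44.
The cofactor groups again: 168*y² - 292*y*z + 106*y + 120*z² - 133*z - 44 = 14*y*(12*y - 8*z + 11) + (-15*z - 4)*(12*y - 8*z + 11); both groups contain (12*y - 8*z + 11), giving (14*y - 15*z - 4)*(12*y - 8*z + 11).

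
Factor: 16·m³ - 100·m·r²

Factor out 4·m, leaving 4·m² - 25·r², which is a difference of two squares.

4·m·(2·m + 5·r)·(2·m - 5·r)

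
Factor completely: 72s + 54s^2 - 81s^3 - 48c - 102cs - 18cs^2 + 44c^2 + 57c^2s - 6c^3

-(2c - 3s)(3c + 3s - 4)(c - 9s - 6)

Group: c(-6c^2 + 3cs + 8c + 9s^2 - 12s) + (-9s - 6)(-6c^2 + 3cs + 8c + 9s^2 - 12s); both groups contain (-6c^2 + 3cs + 8c + 9s^2 - 12s), so (c - 9s - 6) is a factor with cofactor -6c^2 + 3cs + 8c + 9s^2 - 12s.
The cofactor groups again: -6c^2 + 3cs + 8c + 9s^2 - 12s = -2c(3c + 3s - 4) + 3s(3c + 3s - 4); both groups contain (3c + 3s - 4), giving -(2c - 3s)(3c + 3s - 4).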